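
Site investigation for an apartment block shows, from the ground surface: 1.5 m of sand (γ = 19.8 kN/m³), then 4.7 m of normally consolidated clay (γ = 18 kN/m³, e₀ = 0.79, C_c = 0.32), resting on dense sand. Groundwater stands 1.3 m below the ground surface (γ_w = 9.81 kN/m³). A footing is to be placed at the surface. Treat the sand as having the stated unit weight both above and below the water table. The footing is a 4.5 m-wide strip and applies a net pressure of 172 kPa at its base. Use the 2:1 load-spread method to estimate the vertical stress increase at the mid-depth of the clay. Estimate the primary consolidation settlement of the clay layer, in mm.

Mid-depth of clay below the ground surface: z = 1.5 + 4.7/2 = 3.85 m.
Total vertical stress at mid-clay: σ_v = 19.8×1.5 + 18×2.35 = 72 kPa.
Pore pressure: u = 9.81×(3.85 − 1.3) = 25.015 kPa.
Initial effective stress: σ'_0 = σ_v − u = 72 − 25.015 = 46.985 kPa.
Stress increase at mid-clay by the 2:1 spreading method:
Δσ = qB/(B+z) = 172×4.5/(4.5+3.85) = 92.695 kPa
Final effective stress: σ'_f = σ'_0 + Δσ = 46.985 + 92.695 = 139.68 kPa.
Normally consolidated clay, so the full stress increment lies on the virgin compression line:
S_c = C_c·H/(1+e₀)·log₁₀(σ'_f/σ'_0) = 0.32×4.7/(1+0.79)×log₁₀(139.68/46.985)
    = 0.84022 × 0.47317 = 0.3976 m

S_c ≈ 398 mm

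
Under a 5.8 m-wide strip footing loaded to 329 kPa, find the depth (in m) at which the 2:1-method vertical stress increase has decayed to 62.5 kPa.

z ≈ 24.7 m

2:1 spreading — at depth z the loaded area has grown by z in each plan dimension:
qB/(B+z) = Δσ_z ⇒ z = qB/Δσ_z − B = 329×5.8/62.5 − 5.8 = 24.73 m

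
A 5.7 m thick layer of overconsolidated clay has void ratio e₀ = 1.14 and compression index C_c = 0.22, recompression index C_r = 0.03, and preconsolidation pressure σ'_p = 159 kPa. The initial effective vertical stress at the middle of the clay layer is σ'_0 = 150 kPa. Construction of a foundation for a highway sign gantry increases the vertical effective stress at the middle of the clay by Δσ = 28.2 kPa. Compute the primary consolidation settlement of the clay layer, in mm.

Final effective stress: σ'_f = 150 + 28.2 = 178.2 kPa.
σ'_f = 178.2 > σ'_p = 159 kPa, so the stress path crosses the preconsolidation pressure — recompression up to σ'_p, then virgin compression beyond:
S_c = H/(1+e₀)·[C_r·log₁₀(σ'_p/σ'_0) + C_c·log₁₀(σ'_f/σ'_p)]
    = 5.7/2.14 × [0.03×log₁₀(159/150) + 0.22×log₁₀(178.2/159)]
    = 2.6636 × [0.00075918 + 0.010892] = 0.03103 m

S_c ≈ 31 mm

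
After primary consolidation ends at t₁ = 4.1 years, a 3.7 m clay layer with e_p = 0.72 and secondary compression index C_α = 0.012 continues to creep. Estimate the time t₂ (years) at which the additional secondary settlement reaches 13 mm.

t₂ ≈ 13.1 years

S_s = C_α·H/(1+e_p)·log₁₀(t₂/t₁) ⇒ log₁₀(t₂/t₁) = S_s·(1+e_p)/(C_α·H).
log₁₀(t₂/t₁) = 0.013 × (1+0.72) / (0.012×3.7) = 0.5036
t₂ = t₁ × 10^0.5036 = 4.1 × 3.189 = 13.07 years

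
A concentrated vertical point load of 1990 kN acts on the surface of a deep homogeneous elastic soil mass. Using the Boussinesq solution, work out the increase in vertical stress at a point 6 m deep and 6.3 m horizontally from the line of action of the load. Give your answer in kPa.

Δσ_z ≈ 4.12 kPa

Boussinesq vertical stress below a point load on an elastic half-space:
Δσ_z = 3P/(2πz²) · [1 + (r/z)²]^(−5/2)
r/z = 6.3/6 = 1.05; [1+(r/z)²]^(−5/2) = 0.15601.
Δσ_z = 3×1990/(2π×6²) × 0.15601 = 26.393 × 0.15601 = 4.118 kPa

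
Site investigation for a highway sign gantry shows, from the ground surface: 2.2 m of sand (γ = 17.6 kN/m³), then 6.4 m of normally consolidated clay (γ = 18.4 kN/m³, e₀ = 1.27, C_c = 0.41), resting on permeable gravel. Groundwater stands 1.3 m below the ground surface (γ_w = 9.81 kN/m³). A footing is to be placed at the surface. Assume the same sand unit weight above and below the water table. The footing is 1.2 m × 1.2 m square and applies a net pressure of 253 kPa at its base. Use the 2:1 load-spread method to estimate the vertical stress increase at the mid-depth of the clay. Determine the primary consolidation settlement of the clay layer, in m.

S_c ≈ 0.0683 m

Mid-depth of clay below the ground surface: z = 2.2 + 6.4/2 = 5.4 m.
Total vertical stress at mid-clay: σ_v = 17.6×2.2 + 18.4×3.2 = 97.6 kPa.
Pore pressure: u = 9.81×(5.4 − 1.3) = 40.221 kPa.
Initial effective stress: σ'_0 = σ_v − u = 97.6 − 40.221 = 57.379 kPa.
Stress increase at mid-clay by the 2:1 spreading method:
Δσ = qBL/((B+z)(L+z)) = 253×1.2×1.2/((1.2+5.4)(1.2+5.4)) = 8.3636 kPa
Final effective stress: σ'_f = σ'_0 + Δσ = 57.379 + 8.3636 = 65.743 kPa.
Normally consolidated clay, so the full stress increment lies on the virgin compression line:
S_c = C_c·H/(1+e₀)·log₁₀(σ'_f/σ'_0) = 0.41×6.4/(1+1.27)×log₁₀(65.743/57.379)
    = 1.1559 × 0.059097 = 0.06831 m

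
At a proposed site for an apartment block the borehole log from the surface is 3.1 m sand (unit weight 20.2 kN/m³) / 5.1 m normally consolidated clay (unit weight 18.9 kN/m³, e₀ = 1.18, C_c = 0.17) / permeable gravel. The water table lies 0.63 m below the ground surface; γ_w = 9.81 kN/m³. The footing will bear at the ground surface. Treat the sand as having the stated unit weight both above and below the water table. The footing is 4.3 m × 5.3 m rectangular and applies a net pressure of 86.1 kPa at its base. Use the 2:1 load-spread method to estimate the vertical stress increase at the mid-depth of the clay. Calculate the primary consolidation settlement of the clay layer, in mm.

Mid-depth of clay below the ground surface: z = 3.1 + 5.1/2 = 5.65 m.
Total vertical stress at mid-clay: σ_v = 20.2×3.1 + 18.9×2.55 = 110.81 kPa.
Pore pressure: u = 9.81×(5.65 − 0.63) = 49.246 kPa.
Initial effective stress: σ'_0 = σ_v − u = 110.81 − 49.246 = 61.564 kPa.
Stress increase at mid-clay by the 2:1 spreading method:
Δσ = qBL/((B+z)(L+z)) = 86.1×4.3×5.3/((4.3+5.65)(5.3+5.65)) = 18.01 kPa
Final effective stress: σ'_f = σ'_0 + Δσ = 61.564 + 18.01 = 79.574 kPa.
Normally consolidated clay, so the full stress increment lies on the virgin compression line:
S_c = C_c·H/(1+e₀)·log₁₀(σ'_f/σ'_0) = 0.17×5.1/(1+1.18)×log₁₀(79.574/61.564)
    = 0.39771 × 0.11144 = 0.04432 m

S_c ≈ 44.3 mm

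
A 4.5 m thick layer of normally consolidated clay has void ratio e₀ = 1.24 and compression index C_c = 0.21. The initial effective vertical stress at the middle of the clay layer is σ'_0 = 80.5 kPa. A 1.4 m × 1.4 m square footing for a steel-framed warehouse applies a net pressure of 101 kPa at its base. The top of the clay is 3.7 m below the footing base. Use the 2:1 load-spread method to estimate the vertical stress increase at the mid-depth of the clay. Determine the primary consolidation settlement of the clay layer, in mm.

S_c ≈ 8.15 mm

Mid-depth of clay below the footing base: z = 3.7 + 4.5/2 = 5.95 m.
Stress increase at mid-clay by the 2:1 spreading method:
Δσ = qBL/((B+z)(L+z)) = 101×1.4×1.4/((1.4+5.95)(1.4+5.95)) = 3.6644 kPa
Final effective stress: σ'_f = σ'_0 + Δσ = 80.5 + 3.6644 = 84.164 kPa.
Normally consolidated clay, so the full stress increment lies on the virgin compression line:
S_c = C_c·H/(1+e₀)·log₁₀(σ'_f/σ'_0) = 0.21×4.5/(1+1.24)×log₁₀(84.164/80.5)
    = 0.42187 × 0.01933 = 0.008155 m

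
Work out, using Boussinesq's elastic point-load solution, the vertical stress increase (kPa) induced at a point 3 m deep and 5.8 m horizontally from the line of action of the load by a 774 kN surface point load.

Δσ_z ≈ 0.84 kPa

Boussinesq vertical stress below a point load on an elastic half-space:
Δσ_z = 3P/(2πz²) · [1 + (r/z)²]^(−5/2)
r/z = 5.8/3 = 1.9333; [1+(r/z)²]^(−5/2) = 0.020467.
Δσ_z = 3×774/(2π×3²) × 0.020467 = 41.062 × 0.020467 = 0.8404 kPa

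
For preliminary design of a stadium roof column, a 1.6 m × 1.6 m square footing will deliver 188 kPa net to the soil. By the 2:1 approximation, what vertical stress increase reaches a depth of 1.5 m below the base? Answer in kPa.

By the 2:1 method the load spreads at 1 horizontal : 2 vertical, so at depth z the loaded area has grown by z in each plan dimension:
Δσ = qBL/((B+z)(L+z)) = 188×1.6×1.6/((1.6+1.5)(1.6+1.5)) = 50.081 kPa

Δσ_z ≈ 50.1 kPa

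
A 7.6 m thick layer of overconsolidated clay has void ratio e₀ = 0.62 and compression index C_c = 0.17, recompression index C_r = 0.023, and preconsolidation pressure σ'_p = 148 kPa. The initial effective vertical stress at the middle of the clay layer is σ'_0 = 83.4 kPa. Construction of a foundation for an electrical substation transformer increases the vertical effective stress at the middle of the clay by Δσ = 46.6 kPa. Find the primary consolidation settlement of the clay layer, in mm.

S_c ≈ 20.8 mm

Final effective stress: σ'_f = 83.4 + 46.6 = 130 kPa.
σ'_f = 130 ≤ σ'_p = 148 kPa, so the clay remains overconsolidated and only the recompression index applies:
S_c = C_r·H/(1+e₀)·log₁₀(σ'_f/σ'_0) = 0.023×7.6/1.62×log₁₀(130/83.4)
    = 0.1079 × 0.19278 = 0.0208 m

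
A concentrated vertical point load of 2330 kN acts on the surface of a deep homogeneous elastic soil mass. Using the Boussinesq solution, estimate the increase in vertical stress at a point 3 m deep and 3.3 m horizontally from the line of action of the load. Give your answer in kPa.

Δσ_z ≈ 17 kPa

Boussinesq vertical stress below a point load on an elastic half-space:
Δσ_z = 3P/(2πz²) · [1 + (r/z)²]^(−5/2)
r/z = 3.3/3 = 1.1; [1+(r/z)²]^(−5/2) = 0.13773.
Δσ_z = 3×2330/(2π×3²) × 0.13773 = 123.61 × 0.13773 = 17.02 kPa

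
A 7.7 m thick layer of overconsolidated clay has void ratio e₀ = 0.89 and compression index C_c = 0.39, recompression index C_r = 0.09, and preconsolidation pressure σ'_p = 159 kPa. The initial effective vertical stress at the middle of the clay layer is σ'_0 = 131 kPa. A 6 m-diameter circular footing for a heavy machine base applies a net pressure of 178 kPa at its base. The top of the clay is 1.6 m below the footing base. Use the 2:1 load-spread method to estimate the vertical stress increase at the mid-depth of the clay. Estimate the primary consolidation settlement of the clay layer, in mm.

Mid-depth of clay below the footing base: z = 1.6 + 7.7/2 = 5.45 m.
Stress increase at mid-clay by the 2:1 spreading method:
Δσ ≈ qD²/(D+z)² = 178×6²/(6+5.45)² = 48.878 kPa
Final effective stress: σ'_f = 131 + 48.878 = 179.88 kPa.
σ'_f = 179.88 > σ'_p = 159 kPa, so the stress path crosses the preconsolidation pressure — recompression up to σ'_p, then virgin compression beyond:
S_c = H/(1+e₀)·[C_r·log₁₀(σ'_p/σ'_0) + C_c·log₁₀(σ'_f/σ'_p)]
    = 7.7/1.89 × [0.09×log₁₀(159/131) + 0.39×log₁₀(179.88/159)]
    = 4.0741 × [0.0075713 + 0.020898] = 0.116 m

S_c ≈ 116 mm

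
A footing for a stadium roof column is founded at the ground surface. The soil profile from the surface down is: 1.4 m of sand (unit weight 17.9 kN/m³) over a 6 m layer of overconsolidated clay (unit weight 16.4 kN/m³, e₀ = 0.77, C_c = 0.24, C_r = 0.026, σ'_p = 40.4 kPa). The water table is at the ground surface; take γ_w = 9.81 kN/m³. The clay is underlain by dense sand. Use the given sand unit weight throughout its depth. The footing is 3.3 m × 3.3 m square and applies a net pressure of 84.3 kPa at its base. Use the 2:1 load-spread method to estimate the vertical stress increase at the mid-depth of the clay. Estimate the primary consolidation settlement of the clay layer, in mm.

Mid-depth of clay below the ground surface: z = 1.4 + 6/2 = 4.4 m.
Total vertical stress at mid-clay: σ_v = 17.9×1.4 + 16.4×3 = 74.26 kPa.
Pore pressure: u = 9.81×(4.4 − 0) = 43.164 kPa.
Initial effective stress: σ'_0 = σ_v − u = 74.26 − 43.164 = 31.096 kPa.
Stress increase at mid-clay by the 2:1 spreading method:
Δσ = qBL/((B+z)(L+z)) = 84.3×3.3×3.3/((3.3+4.4)(3.3+4.4)) = 15.484 kPa
Final effective stress: σ'_f = 31.096 + 15.484 = 46.58 kPa.
σ'_f = 46.58 > σ'_p = 40.4 kPa, so the stress path crosses the preconsolidation pressure — recompression up to σ'_p, then virgin compression beyond:
S_c = H/(1+e₀)·[C_r·log₁₀(σ'_p/σ'_0) + C_c·log₁₀(σ'_f/σ'_p)]
    = 6/1.77 × [0.026×log₁₀(40.4/31.096) + 0.24×log₁₀(46.58/40.4)]
    = 3.3898 × [0.0029556 + 0.014836] = 0.06031 m

S_c ≈ 60.3 mm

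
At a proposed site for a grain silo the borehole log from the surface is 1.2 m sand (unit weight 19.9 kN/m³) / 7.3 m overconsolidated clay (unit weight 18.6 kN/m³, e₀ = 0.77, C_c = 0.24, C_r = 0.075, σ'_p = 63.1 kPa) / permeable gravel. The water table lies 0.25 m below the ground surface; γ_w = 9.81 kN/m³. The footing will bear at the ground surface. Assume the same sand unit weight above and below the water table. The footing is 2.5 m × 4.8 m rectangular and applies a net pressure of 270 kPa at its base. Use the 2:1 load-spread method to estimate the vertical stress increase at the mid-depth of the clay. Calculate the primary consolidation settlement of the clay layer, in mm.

Mid-depth of clay below the ground surface: z = 1.2 + 7.3/2 = 4.85 m.
Total vertical stress at mid-clay: σ_v = 19.9×1.2 + 18.6×3.65 = 91.77 kPa.
Pore pressure: u = 9.81×(4.85 − 0.25) = 45.126 kPa.
Initial effective stress: σ'_0 = σ_v − u = 91.77 − 45.126 = 46.644 kPa.
Stress increase at mid-clay by the 2:1 spreading method:
Δσ = qBL/((B+z)(L+z)) = 270×2.5×4.8/((2.5+4.85)(4.8+4.85)) = 45.68 kPa
Final effective stress: σ'_f = 46.644 + 45.68 = 92.324 kPa.
σ'_f = 92.324 > σ'_p = 63.1 kPa, so the stress path crosses the preconsolidation pressure — recompression up to σ'_p, then virgin compression beyond:
S_c = H/(1+e₀)·[C_r·log₁₀(σ'_p/σ'_0) + C_c·log₁₀(σ'_f/σ'_p)]
    = 7.3/1.77 × [0.075×log₁₀(63.1/46.644) + 0.24×log₁₀(92.324/63.1)]
    = 4.1243 × [0.0098425 + 0.039668] = 0.2042 m

S_c ≈ 204 mm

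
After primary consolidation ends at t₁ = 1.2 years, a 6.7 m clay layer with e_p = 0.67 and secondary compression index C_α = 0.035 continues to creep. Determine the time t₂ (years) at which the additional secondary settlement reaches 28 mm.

t₂ ≈ 1.9 years

S_s = C_α·H/(1+e_p)·log₁₀(t₂/t₁) ⇒ log₁₀(t₂/t₁) = S_s·(1+e_p)/(C_α·H).
log₁₀(t₂/t₁) = 0.028 × (1+0.67) / (0.035×6.7) = 0.1994
t₂ = t₁ × 10^0.1994 = 1.2 × 1.583 = 1.899 years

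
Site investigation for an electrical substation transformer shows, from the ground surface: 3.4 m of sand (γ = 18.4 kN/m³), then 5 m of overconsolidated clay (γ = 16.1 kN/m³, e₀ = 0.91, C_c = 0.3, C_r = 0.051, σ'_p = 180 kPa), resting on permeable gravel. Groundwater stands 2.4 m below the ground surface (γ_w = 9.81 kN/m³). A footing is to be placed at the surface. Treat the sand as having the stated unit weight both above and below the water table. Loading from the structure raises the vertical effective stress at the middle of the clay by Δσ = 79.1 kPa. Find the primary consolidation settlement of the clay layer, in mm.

Mid-depth of clay below the ground surface: z = 3.4 + 5/2 = 5.9 m.
Total vertical stress at mid-clay: σ_v = 18.4×3.4 + 16.1×2.5 = 102.81 kPa.
Pore pressure: u = 9.81×(5.9 − 2.4) = 34.335 kPa.
Initial effective stress: σ'_0 = σ_v − u = 102.81 − 34.335 = 68.475 kPa.
Final effective stress: σ'_f = 68.475 + 79.1 = 147.57 kPa.
σ'_f = 147.57 ≤ σ'_p = 180 kPa, so the clay remains overconsolidated and only the recompression index applies:
S_c = C_r·H/(1+e₀)·log₁₀(σ'_f/σ'_0) = 0.051×5/1.91×log₁₀(147.57/68.475)
    = 0.13351 × 0.33347 = 0.04452 m

S_c ≈ 44.5 mm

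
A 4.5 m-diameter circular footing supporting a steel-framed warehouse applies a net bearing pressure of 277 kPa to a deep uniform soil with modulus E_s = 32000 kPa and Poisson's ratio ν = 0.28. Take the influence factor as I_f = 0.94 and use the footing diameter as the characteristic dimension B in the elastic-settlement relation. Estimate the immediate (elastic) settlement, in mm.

Immediate (elastic) settlement: S_e = q·B·(1−ν²)/E_s · I_f.
S_e = 277 × 4.5 × (1 − 0.28²) / 32000 × 0.94
    = 277 × 4.5 × 0.9216 / 32000 × 0.94
    = 0.03375 m = 33.75 mm

S_e ≈ 33.7 mm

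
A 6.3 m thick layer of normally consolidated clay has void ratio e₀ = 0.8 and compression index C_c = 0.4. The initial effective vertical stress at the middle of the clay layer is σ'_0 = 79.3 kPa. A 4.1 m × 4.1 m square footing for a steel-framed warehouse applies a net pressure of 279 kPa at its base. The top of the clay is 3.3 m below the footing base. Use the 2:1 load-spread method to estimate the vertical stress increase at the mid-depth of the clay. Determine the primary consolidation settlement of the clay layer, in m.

S_c ≈ 0.259 m

Mid-depth of clay below the footing base: z = 3.3 + 6.3/2 = 6.45 m.
Stress increase at mid-clay by the 2:1 spreading method:
Δσ = qBL/((B+z)(L+z)) = 279×4.1×4.1/((4.1+6.45)(4.1+6.45)) = 42.137 kPa
Final effective stress: σ'_f = σ'_0 + Δσ = 79.3 + 42.137 = 121.44 kPa.
Normally consolidated clay, so the full stress increment lies on the virgin compression line:
S_c = C_c·H/(1+e₀)·log₁₀(σ'_f/σ'_0) = 0.4×6.3/(1+0.8)×log₁₀(121.44/79.3)
    = 1.4 × 0.18509 = 0.2591 m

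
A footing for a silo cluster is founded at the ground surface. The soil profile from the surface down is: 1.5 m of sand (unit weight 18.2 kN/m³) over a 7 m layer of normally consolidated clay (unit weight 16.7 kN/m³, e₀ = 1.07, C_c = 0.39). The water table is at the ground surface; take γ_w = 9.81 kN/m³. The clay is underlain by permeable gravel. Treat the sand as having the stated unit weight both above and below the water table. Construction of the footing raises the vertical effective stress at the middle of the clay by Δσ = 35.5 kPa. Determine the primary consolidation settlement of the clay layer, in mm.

Mid-depth of clay below the ground surface: z = 1.5 + 7/2 = 5 m.
Total vertical stress at mid-clay: σ_v = 18.2×1.5 + 16.7×3.5 = 85.75 kPa.
Pore pressure: u = 9.81×(5 − 0) = 49.05 kPa.
Initial effective stress: σ'_0 = σ_v − u = 85.75 − 49.05 = 36.7 kPa.
Final effective stress: σ'_f = σ'_0 + Δσ = 36.7 + 35.5 = 72.2 kPa.
Normally consolidated clay, so the full stress increment lies on the virgin compression line:
S_c = C_c·H/(1+e₀)·log₁₀(σ'_f/σ'_0) = 0.39×7/(1+1.07)×log₁₀(72.2/36.7)
    = 1.3188 × 0.29387 = 0.3876 m

S_c ≈ 388 mm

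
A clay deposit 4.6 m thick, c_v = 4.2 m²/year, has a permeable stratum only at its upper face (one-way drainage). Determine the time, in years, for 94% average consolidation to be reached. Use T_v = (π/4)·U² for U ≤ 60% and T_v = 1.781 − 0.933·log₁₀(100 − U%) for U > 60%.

t ≈ 5.32 years

Drainage path length: H_d = H = 4.6 m (single drainage).
U > 60%: T_v = 1.781 − 0.933·log₁₀(100 − 94) = 1.055.
t = T_v·H_d²/c_v = 1.055×4.6²/4.2 = 5.315 years.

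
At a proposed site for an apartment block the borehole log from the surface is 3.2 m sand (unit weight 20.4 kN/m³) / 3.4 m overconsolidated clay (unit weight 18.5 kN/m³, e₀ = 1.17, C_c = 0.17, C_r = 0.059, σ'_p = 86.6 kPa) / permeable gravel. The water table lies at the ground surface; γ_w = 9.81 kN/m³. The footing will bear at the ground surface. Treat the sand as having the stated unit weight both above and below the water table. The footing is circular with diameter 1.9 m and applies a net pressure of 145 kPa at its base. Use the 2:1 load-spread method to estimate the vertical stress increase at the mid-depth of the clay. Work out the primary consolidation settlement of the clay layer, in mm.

Mid-depth of clay below the ground surface: z = 3.2 + 3.4/2 = 4.9 m.
Total vertical stress at mid-clay: σ_v = 20.4×3.2 + 18.5×1.7 = 96.73 kPa.
Pore pressure: u = 9.81×(4.9 − 0) = 48.069 kPa.
Initial effective stress: σ'_0 = σ_v − u = 96.73 − 48.069 = 48.661 kPa.
Stress increase at mid-clay by the 2:1 spreading method:
Δσ ≈ qD²/(D+z)² = 145×1.9²/(1.9+4.9)² = 11.32 kPa
Final effective stress: σ'_f = 48.661 + 11.32 = 59.981 kPa.
σ'_f = 59.981 ≤ σ'_p = 86.6 kPa, so the clay remains overconsolidated and only the recompression index applies:
S_c = C_r·H/(1+e₀)·log₁₀(σ'_f/σ'_0) = 0.059×3.4/2.17×log₁₀(59.981/48.661)
    = 0.092441 × 0.090833 = 0.008397 m

S_c ≈ 8.4 mm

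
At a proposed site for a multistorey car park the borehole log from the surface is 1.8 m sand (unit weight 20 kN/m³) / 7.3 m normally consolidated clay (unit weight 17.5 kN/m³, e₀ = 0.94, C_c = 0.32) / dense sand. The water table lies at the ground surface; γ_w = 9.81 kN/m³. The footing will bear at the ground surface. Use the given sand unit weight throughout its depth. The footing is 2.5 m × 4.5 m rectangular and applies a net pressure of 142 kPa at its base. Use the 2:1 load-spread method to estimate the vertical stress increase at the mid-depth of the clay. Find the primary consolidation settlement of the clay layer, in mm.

S_c ≈ 189 mm

Mid-depth of clay below the ground surface: z = 1.8 + 7.3/2 = 5.45 m.
Total vertical stress at mid-clay: σ_v = 20×1.8 + 17.5×3.65 = 99.875 kPa.
Pore pressure: u = 9.81×(5.45 − 0) = 53.465 kPa.
Initial effective stress: σ'_0 = σ_v − u = 99.875 − 53.465 = 46.41 kPa.
Stress increase at mid-clay by the 2:1 spreading method:
Δσ = qBL/((B+z)(L+z)) = 142×2.5×4.5/((2.5+5.45)(4.5+5.45)) = 20.195 kPa
Final effective stress: σ'_f = σ'_0 + Δσ = 46.41 + 20.195 = 66.605 kPa.
Normally consolidated clay, so the full stress increment lies on the virgin compression line:
S_c = C_c·H/(1+e₀)·log₁₀(σ'_f/σ'_0) = 0.32×7.3/(1+0.94)×log₁₀(66.605/46.41)
    = 1.2041 × 0.1569 = 0.1889 m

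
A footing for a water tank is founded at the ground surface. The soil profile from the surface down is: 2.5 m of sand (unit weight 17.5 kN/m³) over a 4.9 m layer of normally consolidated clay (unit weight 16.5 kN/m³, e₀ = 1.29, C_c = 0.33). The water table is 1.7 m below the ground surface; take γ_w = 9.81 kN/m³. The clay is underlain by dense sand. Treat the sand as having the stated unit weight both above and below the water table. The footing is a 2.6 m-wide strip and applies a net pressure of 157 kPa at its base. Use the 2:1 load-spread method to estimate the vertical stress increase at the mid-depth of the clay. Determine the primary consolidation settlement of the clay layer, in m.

S_c ≈ 0.218 m

Mid-depth of clay below the ground surface: z = 2.5 + 4.9/2 = 4.95 m.
Total vertical stress at mid-clay: σ_v = 17.5×2.5 + 16.5×2.45 = 84.175 kPa.
Pore pressure: u = 9.81×(4.95 − 1.7) = 31.883 kPa.
Initial effective stress: σ'_0 = σ_v − u = 84.175 − 31.883 = 52.292 kPa.
Stress increase at mid-clay by the 2:1 spreading method:
Δσ = qB/(B+z) = 157×2.6/(2.6+4.95) = 54.066 kPa
Final effective stress: σ'_f = σ'_0 + Δσ = 52.292 + 54.066 = 106.36 kPa.
Normally consolidated clay, so the full stress increment lies on the virgin compression line:
S_c = C_c·H/(1+e₀)·log₁₀(σ'_f/σ'_0) = 0.33×4.9/(1+1.29)×log₁₀(106.36/52.292)
    = 0.70611 × 0.30834 = 0.2177 m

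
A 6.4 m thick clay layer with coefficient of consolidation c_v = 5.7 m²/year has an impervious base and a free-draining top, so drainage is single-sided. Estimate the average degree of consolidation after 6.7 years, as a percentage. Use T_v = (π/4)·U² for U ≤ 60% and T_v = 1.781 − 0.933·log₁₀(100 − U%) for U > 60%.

U ≈ 91.9 %

Drainage path length: H_d = H = 6.4 m (single drainage).
T_v = c_v·t/H_d² = 5.7×6.7/6.4² = 0.93237.
T_v = 0.93237 corresponds to the U > 60% branch:
U = 1 − 10^((1.781 − T_v)/0.933)/100 = 0.9188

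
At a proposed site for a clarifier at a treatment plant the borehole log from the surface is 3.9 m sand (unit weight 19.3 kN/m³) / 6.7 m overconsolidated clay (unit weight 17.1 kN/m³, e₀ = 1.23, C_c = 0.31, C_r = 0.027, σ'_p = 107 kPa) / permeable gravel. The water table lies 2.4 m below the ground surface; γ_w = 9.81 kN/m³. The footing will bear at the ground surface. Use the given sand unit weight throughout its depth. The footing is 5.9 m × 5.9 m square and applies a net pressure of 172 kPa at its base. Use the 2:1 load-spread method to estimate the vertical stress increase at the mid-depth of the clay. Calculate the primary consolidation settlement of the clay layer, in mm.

S_c ≈ 53.2 mm

Mid-depth of clay below the ground surface: z = 3.9 + 6.7/2 = 7.25 m.
Total vertical stress at mid-clay: σ_v = 19.3×3.9 + 17.1×3.35 = 132.56 kPa.
Pore pressure: u = 9.81×(7.25 − 2.4) = 47.578 kPa.
Initial effective stress: σ'_0 = σ_v − u = 132.56 − 47.578 = 84.982 kPa.
Stress increase at mid-clay by the 2:1 spreading method:
Δσ = qBL/((B+z)(L+z)) = 172×5.9×5.9/((5.9+7.25)(5.9+7.25)) = 34.624 kPa
Final effective stress: σ'_f = 84.982 + 34.624 = 119.61 kPa.
σ'_f = 119.61 > σ'_p = 107 kPa, so the stress path crosses the preconsolidation pressure — recompression up to σ'_p, then virgin compression beyond:
S_c = H/(1+e₀)·[C_r·log₁₀(σ'_p/σ'_0) + C_c·log₁₀(σ'_f/σ'_p)]
    = 6.7/2.23 × [0.027×log₁₀(107/84.982) + 0.31×log₁₀(119.61/107)]
    = 3.0045 × [0.0027015 + 0.014999] = 0.05318 m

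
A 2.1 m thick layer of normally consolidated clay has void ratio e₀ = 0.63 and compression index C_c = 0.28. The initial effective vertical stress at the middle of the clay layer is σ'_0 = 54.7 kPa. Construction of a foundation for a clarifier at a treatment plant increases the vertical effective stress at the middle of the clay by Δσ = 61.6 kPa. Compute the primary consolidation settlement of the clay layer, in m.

Final effective stress: σ'_f = σ'_0 + Δσ = 54.7 + 61.6 = 116.3 kPa.
Normally consolidated clay, so the full stress increment lies on the virgin compression line:
S_c = C_c·H/(1+e₀)·log₁₀(σ'_f/σ'_0) = 0.28×2.1/(1+0.63)×log₁₀(116.3/54.7)
    = 0.36074 × 0.32759 = 0.1182 m

S_c ≈ 0.118 m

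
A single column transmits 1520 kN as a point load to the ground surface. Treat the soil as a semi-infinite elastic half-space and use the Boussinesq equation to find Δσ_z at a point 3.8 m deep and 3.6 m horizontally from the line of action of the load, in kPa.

Boussinesq vertical stress below a point load on an elastic half-space:
Δσ_z = 3P/(2πz²) · [1 + (r/z)²]^(−5/2)
r/z = 3.6/3.8 = 0.94737; [1+(r/z)²]^(−5/2) = 0.20162.
Δσ_z = 3×1520/(2π×3.8²) × 0.20162 = 50.259 × 0.20162 = 10.13 kPa

Δσ_z ≈ 10.1 kPa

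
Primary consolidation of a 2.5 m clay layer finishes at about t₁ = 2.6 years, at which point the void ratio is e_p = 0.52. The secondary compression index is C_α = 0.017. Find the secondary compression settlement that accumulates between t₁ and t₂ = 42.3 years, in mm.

Secondary compression: S_s = C_α·H/(1+e_p)·log₁₀(t₂/t₁)
S_s = 0.017×2.5/(1+0.52)×log₁₀(42.3/2.6)
    = 0.02796 × 1.211 = 0.03387 m

S_s ≈ 33.9 mm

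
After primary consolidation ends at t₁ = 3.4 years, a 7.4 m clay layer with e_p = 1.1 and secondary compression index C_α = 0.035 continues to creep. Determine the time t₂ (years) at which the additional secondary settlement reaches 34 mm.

t₂ ≈ 6.41 years

S_s = C_α·H/(1+e_p)·log₁₀(t₂/t₁) ⇒ log₁₀(t₂/t₁) = S_s·(1+e_p)/(C_α·H).
log₁₀(t₂/t₁) = 0.034 × (1+1.1) / (0.035×7.4) = 0.2757
t₂ = t₁ × 10^0.2757 = 3.4 × 1.887 = 6.414 years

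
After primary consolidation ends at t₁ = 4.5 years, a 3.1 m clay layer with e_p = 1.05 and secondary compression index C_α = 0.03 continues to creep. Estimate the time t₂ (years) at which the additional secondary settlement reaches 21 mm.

t₂ ≈ 13.1 years

S_s = C_α·H/(1+e_p)·log₁₀(t₂/t₁) ⇒ log₁₀(t₂/t₁) = S_s·(1+e_p)/(C_α·H).
log₁₀(t₂/t₁) = 0.021 × (1+1.05) / (0.03×3.1) = 0.4629
t₂ = t₁ × 10^0.4629 = 4.5 × 2.903 = 13.07 years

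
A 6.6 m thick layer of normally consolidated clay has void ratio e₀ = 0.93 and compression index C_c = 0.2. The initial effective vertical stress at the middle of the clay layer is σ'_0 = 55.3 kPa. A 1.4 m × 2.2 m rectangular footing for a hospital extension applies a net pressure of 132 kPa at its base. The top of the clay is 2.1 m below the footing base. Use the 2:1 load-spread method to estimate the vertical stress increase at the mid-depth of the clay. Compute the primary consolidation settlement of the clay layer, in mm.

S_c ≈ 39.5 mm

Mid-depth of clay below the footing base: z = 2.1 + 6.6/2 = 5.4 m.
Stress increase at mid-clay by the 2:1 spreading method:
Δσ = qBL/((B+z)(L+z)) = 132×1.4×2.2/((1.4+5.4)(2.2+5.4)) = 7.8669 kPa
Final effective stress: σ'_f = σ'_0 + Δσ = 55.3 + 7.8669 = 63.167 kPa.
Normally consolidated clay, so the full stress increment lies on the virgin compression line:
S_c = C_c·H/(1+e₀)·log₁₀(σ'_f/σ'_0) = 0.2×6.6/(1+0.93)×log₁₀(63.167/55.3)
    = 0.68394 × 0.057765 = 0.03951 m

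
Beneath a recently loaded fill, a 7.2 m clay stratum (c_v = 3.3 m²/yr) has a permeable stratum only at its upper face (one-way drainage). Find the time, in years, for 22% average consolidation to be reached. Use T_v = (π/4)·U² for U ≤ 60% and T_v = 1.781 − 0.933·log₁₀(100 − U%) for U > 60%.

Drainage path length: H_d = H = 7.2 m (single drainage).
U ≤ 60%: T_v = (π/4)·U² = (π/4)×0.22² = 0.038013.
t = T_v·H_d²/c_v = 0.038013×7.2²/3.3 = 0.5971 years.

t ≈ 0.597 years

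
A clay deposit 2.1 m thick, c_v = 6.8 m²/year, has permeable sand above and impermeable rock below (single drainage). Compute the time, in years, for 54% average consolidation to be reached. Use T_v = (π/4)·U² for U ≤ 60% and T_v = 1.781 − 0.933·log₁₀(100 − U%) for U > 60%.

Drainage path length: H_d = H = 2.1 m (single drainage).
U ≤ 60%: T_v = (π/4)·U² = (π/4)×0.54² = 0.22902.
t = T_v·H_d²/c_v = 0.22902×2.1²/6.8 = 0.1485 years.

t ≈ 0.149 years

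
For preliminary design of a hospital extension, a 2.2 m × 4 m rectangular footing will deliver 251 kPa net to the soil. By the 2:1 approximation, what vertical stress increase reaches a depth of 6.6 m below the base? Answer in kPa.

Δσ_z ≈ 23.7 kPa

By the 2:1 method the load spreads at 1 horizontal : 2 vertical, so at depth z the loaded area has grown by z in each plan dimension:
Δσ = qBL/((B+z)(L+z)) = 251×2.2×4/((2.2+6.6)(4+6.6)) = 23.679 kPa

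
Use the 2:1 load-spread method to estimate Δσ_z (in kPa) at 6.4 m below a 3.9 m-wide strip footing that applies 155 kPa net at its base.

By the 2:1 method the load spreads at 1 horizontal : 2 vertical, so at depth z the loaded area has grown by z in each plan dimension:
Δσ = qB/(B+z) = 155×3.9/(3.9+6.4) = 58.689 kPa

Δσ_z ≈ 58.7 kPa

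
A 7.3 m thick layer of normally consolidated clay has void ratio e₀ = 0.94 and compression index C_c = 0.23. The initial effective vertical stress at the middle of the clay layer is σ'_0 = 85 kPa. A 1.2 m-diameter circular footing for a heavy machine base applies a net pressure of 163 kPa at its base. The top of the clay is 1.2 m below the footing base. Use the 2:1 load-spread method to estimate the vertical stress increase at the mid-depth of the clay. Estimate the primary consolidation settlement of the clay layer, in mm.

S_c ≈ 27.3 mm

Mid-depth of clay below the footing base: z = 1.2 + 7.3/2 = 4.85 m.
Stress increase at mid-clay by the 2:1 spreading method:
Δσ ≈ qD²/(D+z)² = 163×1.2²/(1.2+4.85)² = 6.4127 kPa
Final effective stress: σ'_f = σ'_0 + Δσ = 85 + 6.4127 = 91.413 kPa.
Normally consolidated clay, so the full stress increment lies on the virgin compression line:
S_c = C_c·H/(1+e₀)·log₁₀(σ'_f/σ'_0) = 0.23×7.3/(1+0.94)×log₁₀(91.413/85)
    = 0.86546 × 0.031589 = 0.02734 m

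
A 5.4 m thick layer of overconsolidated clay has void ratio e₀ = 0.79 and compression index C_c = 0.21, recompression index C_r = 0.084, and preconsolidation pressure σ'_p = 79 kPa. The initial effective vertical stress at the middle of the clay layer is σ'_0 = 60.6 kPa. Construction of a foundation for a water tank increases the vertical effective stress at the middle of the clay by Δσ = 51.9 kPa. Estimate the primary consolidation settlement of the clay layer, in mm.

S_c ≈ 126 mm

Final effective stress: σ'_f = 60.6 + 51.9 = 112.5 kPa.
σ'_f = 112.5 > σ'_p = 79 kPa, so the stress path crosses the preconsolidation pressure — recompression up to σ'_p, then virgin compression beyond:
S_c = H/(1+e₀)·[C_r·log₁₀(σ'_p/σ'_0) + C_c·log₁₀(σ'_f/σ'_p)]
    = 5.4/1.79 × [0.084×log₁₀(79/60.6) + 0.21×log₁₀(112.5/79)]
    = 3.0168 × [0.009673 + 0.03224] = 0.1264 m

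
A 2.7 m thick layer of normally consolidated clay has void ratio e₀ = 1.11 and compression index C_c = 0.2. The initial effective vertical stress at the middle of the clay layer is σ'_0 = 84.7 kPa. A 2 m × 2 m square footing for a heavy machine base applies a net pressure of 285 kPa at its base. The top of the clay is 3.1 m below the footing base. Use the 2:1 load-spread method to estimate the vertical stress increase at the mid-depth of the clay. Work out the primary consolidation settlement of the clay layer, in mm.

S_c ≈ 31.2 mm

Mid-depth of clay below the footing base: z = 3.1 + 2.7/2 = 4.45 m.
Stress increase at mid-clay by the 2:1 spreading method:
Δσ = qBL/((B+z)(L+z)) = 285×2×2/((2+4.45)(2+4.45)) = 27.402 kPa
Final effective stress: σ'_f = σ'_0 + Δσ = 84.7 + 27.402 = 112.1 kPa.
Normally consolidated clay, so the full stress increment lies on the virgin compression line:
S_c = C_c·H/(1+e₀)·log₁₀(σ'_f/σ'_0) = 0.2×2.7/(1+1.11)×log₁₀(112.1/84.7)
    = 0.25592 × 0.12172 = 0.03115 m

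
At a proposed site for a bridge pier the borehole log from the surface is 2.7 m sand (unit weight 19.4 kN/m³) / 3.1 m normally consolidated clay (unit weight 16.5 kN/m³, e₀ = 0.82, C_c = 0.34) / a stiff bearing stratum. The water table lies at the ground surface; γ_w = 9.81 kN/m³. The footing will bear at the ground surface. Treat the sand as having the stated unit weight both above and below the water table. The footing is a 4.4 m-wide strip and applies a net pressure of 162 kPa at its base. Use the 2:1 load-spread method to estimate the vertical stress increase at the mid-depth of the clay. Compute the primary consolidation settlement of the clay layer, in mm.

S_c ≈ 298 mm

Mid-depth of clay below the ground surface: z = 2.7 + 3.1/2 = 4.25 m.
Total vertical stress at mid-clay: σ_v = 19.4×2.7 + 16.5×1.55 = 77.955 kPa.
Pore pressure: u = 9.81×(4.25 − 0) = 41.693 kPa.
Initial effective stress: σ'_0 = σ_v − u = 77.955 − 41.693 = 36.262 kPa.
Stress increase at mid-clay by the 2:1 spreading method:
Δσ = qB/(B+z) = 162×4.4/(4.4+4.25) = 82.405 kPa
Final effective stress: σ'_f = σ'_0 + Δσ = 36.262 + 82.405 = 118.67 kPa.
Normally consolidated clay, so the full stress increment lies on the virgin compression line:
S_c = C_c·H/(1+e₀)·log₁₀(σ'_f/σ'_0) = 0.34×3.1/(1+0.82)×log₁₀(118.67/36.262)
    = 0.57912 × 0.51489 = 0.2982 m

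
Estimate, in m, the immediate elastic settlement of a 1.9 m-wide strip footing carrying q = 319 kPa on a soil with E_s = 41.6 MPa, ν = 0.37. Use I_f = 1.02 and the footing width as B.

S_e ≈ 0.0128 m

Immediate (elastic) settlement: S_e = q·B·(1−ν²)/E_s · I_f.
E_s = 41.6 MPa = 41600 kPa.
S_e = 319 × 1.9 × (1 − 0.37²) / 41600 × 1.02
    = 319 × 1.9 × 0.8631 / 41600 × 1.02
    = 0.01283 m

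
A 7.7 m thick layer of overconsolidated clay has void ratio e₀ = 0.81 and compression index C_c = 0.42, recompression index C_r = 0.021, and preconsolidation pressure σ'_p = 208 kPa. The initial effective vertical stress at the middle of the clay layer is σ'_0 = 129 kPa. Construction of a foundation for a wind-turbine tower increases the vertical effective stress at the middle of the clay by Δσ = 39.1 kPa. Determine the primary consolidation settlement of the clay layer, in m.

S_c ≈ 0.0103 m

Final effective stress: σ'_f = 129 + 39.1 = 168.1 kPa.
σ'_f = 168.1 ≤ σ'_p = 208 kPa, so the clay remains overconsolidated and only the recompression index applies:
S_c = C_r·H/(1+e₀)·log₁₀(σ'_f/σ'_0) = 0.021×7.7/1.81×log₁₀(168.1/129)
    = 0.089336 × 0.11498 = 0.01027 m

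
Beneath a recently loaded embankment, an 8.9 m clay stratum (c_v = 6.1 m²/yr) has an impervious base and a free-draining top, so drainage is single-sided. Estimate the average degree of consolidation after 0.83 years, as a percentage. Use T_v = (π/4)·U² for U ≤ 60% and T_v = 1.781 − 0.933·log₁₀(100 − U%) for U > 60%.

U ≈ 28.5 %

Drainage path length: H_d = H = 8.9 m (single drainage).
T_v = c_v·t/H_d² = 6.1×0.83/8.9² = 0.063919.
T_v = 0.063919 corresponds to the U ≤ 60% branch:
U = √(4T_v/π) = 0.2853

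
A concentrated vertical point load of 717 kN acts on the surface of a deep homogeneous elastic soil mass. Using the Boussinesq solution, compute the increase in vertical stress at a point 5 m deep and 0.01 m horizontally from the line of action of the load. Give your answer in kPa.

Boussinesq vertical stress below a point load on an elastic half-space:
Δσ_z = 3P/(2πz²) · [1 + (r/z)²]^(−5/2)
r/z = 0.01/5 = 0.002; [1+(r/z)²]^(−5/2) = 0.99999.
Δσ_z = 3×717/(2π×5²) × 0.99999 = 13.694 × 0.99999 = 13.69 kPa

Δσ_z ≈ 13.7 kPa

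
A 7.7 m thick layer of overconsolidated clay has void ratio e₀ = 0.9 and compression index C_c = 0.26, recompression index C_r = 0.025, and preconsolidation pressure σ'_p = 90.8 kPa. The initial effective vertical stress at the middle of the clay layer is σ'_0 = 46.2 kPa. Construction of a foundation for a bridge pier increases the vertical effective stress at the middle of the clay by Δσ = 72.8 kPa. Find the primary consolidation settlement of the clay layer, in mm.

S_c ≈ 153 mm

Final effective stress: σ'_f = 46.2 + 72.8 = 119 kPa.
σ'_f = 119 > σ'_p = 90.8 kPa, so the stress path crosses the preconsolidation pressure — recompression up to σ'_p, then virgin compression beyond:
S_c = H/(1+e₀)·[C_r·log₁₀(σ'_p/σ'_0) + C_c·log₁₀(σ'_f/σ'_p)]
    = 7.7/1.9 × [0.025×log₁₀(90.8/46.2) + 0.26×log₁₀(119/90.8)]
    = 4.0526 × [0.0073361 + 0.03054] = 0.1535 m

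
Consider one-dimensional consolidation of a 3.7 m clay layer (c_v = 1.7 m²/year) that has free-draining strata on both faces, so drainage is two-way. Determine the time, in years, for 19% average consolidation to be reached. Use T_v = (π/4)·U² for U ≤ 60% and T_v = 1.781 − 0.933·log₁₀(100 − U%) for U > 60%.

t ≈ 0.0571 years

Drainage path length: H_d = H/2 = 1.85 m (double drainage).
U ≤ 60%: T_v = (π/4)·U² = (π/4)×0.19² = 0.028353.
t = T_v·H_d²/c_v = 0.028353×1.85²/1.7 = 0.05708 years.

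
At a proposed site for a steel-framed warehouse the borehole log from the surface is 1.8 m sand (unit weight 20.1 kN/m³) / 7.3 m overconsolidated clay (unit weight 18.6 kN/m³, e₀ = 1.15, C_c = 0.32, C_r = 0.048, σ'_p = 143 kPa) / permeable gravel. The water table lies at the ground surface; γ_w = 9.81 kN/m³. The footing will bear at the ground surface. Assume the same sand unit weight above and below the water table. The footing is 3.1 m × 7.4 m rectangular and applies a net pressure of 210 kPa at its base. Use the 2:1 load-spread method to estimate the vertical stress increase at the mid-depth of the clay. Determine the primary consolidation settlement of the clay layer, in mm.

S_c ≈ 44.2 mm

Mid-depth of clay below the ground surface: z = 1.8 + 7.3/2 = 5.45 m.
Total vertical stress at mid-clay: σ_v = 20.1×1.8 + 18.6×3.65 = 104.07 kPa.
Pore pressure: u = 9.81×(5.45 − 0) = 53.465 kPa.
Initial effective stress: σ'_0 = σ_v − u = 104.07 − 53.465 = 50.605 kPa.
Stress increase at mid-clay by the 2:1 spreading method:
Δσ = qBL/((B+z)(L+z)) = 210×3.1×7.4/((3.1+5.45)(7.4+5.45)) = 43.847 kPa
Final effective stress: σ'_f = 50.605 + 43.847 = 94.452 kPa.
σ'_f = 94.452 ≤ σ'_p = 143 kPa, so the clay remains overconsolidated and only the recompression index applies:
S_c = C_r·H/(1+e₀)·log₁₀(σ'_f/σ'_0) = 0.048×7.3/2.15×log₁₀(94.452/50.605)
    = 0.16297 × 0.27102 = 0.04417 m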